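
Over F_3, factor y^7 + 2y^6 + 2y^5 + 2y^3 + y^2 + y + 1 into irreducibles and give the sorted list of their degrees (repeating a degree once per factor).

7

Write f(y) = y^7 + 2y^6 + 2y^5 + 2y^3 + y^2 + y + 1.
Roots in F_3: f(0) = 1; f(1) = 1; f(2) = 1.
Complete factorization: f(y) = (y^7 + 2y^6 + 2y^5 + 2y^3 + y^2 + y + 1).
Factor degrees with multiplicity: 7 = 7.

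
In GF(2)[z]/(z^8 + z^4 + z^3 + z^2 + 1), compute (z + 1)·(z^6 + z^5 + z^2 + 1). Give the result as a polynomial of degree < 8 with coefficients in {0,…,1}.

z^7 + z^5 + z^3 + z^2 + z + 1

Multiply in GF(2)[z]: (z + 1)·(z^6 + z^5 + z^2 + 1) = z^7 + z^5 + z^3 + z^2 + z + 1.
Reduced: z^7 + z^5 + z^3 + z^2 + z + 1.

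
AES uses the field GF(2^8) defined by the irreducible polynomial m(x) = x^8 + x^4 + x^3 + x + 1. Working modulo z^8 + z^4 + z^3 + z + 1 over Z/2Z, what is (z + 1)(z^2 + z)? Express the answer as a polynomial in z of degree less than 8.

Multiply in Z/2Z[z]: (z + 1)·(z^2 + z) = z^3 + z.
Reduced: z^3 + z.

z^3 + z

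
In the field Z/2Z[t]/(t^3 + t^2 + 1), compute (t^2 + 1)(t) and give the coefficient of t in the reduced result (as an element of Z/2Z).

Multiply in Z/2Z[t]: (t^2 + 1)·(t) = t^3 + t.
Reduce using t^3 ≡ t^2 + 1 (mod t^3 + t^2 + 1).
Reduced: t^2 + t + 1.

1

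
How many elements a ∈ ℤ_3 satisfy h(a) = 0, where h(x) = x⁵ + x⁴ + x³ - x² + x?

Evaluate at each of the 3 elements of ℤ_3:
h(0) = 0 → root; h(1) = 0 → root; h(2) = 0 → root.
Roots: {0, 1, 2}.

3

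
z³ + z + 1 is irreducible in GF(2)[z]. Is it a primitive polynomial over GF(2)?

Write f(z) = z³ + z + 1.
|GF(2^3)^×| = 2^3 − 1 = 7. Prime factorization: 7 = 7.
f is primitive ⇔ z has order 7 in GF(2)[z]/(f), i.e. z^(7/q) ≠ 1 for each prime q | 7.
z^(1) mod f = z.
None equal 1, so z has full order 7; f is primitive.

Yes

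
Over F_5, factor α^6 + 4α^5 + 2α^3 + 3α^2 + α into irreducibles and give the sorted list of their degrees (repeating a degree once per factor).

1, 1, 2, 2

Write h(α) = α^6 + 4α^5 + 2α^3 + 3α^2 + α.
Roots in F_5: h(0) = 0 → root; h(1) = 1; h(2) = 2; h(3) = 0 → root; h(4) = 2.
Linear factors from roots: (α), (α + 2).
Complete factorization: h(α) = (α)·(α + 2)·(α^2 + 3α + 3)·(α^2 + 4α + 1).
Factor degrees with multiplicity: 1 + 1 + 2 + 2 = 6.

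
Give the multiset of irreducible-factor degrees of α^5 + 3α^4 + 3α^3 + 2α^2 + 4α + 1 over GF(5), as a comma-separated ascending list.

Write h(α) = α^5 + 3α^4 + 3α^3 + 2α^2 + 4α + 1.
Roots in GF(5): h(0) = 1; h(1) = 4; h(2) = 1; h(3) = 3; h(4) = 3.
Complete factorization: h(α) = (α^5 + 3α^4 + 3α^3 + 2α^2 + 4α + 1).
Factor degrees with multiplicity: 5 = 5.

5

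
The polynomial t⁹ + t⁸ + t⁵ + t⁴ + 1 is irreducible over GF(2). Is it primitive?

Write f(t) = t⁹ + t⁸ + t⁵ + t⁴ + 1.
|GF(2^9)^×| = 2^9 − 1 = 511. Prime factorization: 511 = 7·73.
f is primitive ⇔ t has order 511 in GF(2)[t]/(f), i.e. t^(511/q) ≠ 1 for each prime q | 511.
t^(73) mod f = t⁸ + t⁶ + t⁵ + t⁴ + t³ + t² + 1.
t^(7) mod f = t⁷.
None equal 1, so t has full order 511; f is primitive.

Yes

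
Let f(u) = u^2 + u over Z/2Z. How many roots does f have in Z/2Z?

Evaluate at each of the 2 elements of Z/2Z:
f(0) = 0 → root; f(1) = 0 → root.
Roots: {0, 1}.

2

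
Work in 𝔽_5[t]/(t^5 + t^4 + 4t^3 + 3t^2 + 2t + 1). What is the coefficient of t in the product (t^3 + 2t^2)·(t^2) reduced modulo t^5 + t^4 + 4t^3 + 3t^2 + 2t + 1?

Multiply in 𝔽_5[t]: (t^3 + 2t^2)·(t^2) = t^5 + 2t^4.
Reduce using t^5 ≡ 4t^4 + t^3 + 2t^2 + 3t + 4 (mod t^5 + t^4 + 4t^3 + 3t^2 + 2t + 1).
Reduced: t^4 + t^3 + 2t^2 + 3t + 4.

3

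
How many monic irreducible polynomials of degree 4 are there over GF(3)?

18

Gauss's count: N_{3}(4) = (1/4) Σ_{d|4} μ(4/d)·3^d.
Divisors of 4: 1, 2, 4; μ(4/d) for each: 0, -1, 1.
Σ = − 3^2 + 3^4 = 72.
N = 72/4 = 18.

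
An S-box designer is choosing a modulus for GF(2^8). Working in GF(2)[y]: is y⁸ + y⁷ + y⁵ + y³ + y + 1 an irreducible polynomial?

No

Write m(y) = y⁸ + y⁷ + y⁵ + y³ + y + 1.
Check for roots in GF(2): m(0) = 1; m(1) = 0 → root.
m(1) = 0, so (y − 1) divides m(y); m is reducible.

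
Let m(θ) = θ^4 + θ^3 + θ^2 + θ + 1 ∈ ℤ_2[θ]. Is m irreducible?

Check for roots in ℤ_2: m(0) = 1; m(1) = 1.
No roots, so no linear factors.
Monic irreducibles of degree 2 over GF(2): θ^2 + θ + 1.
None of them divide m (all give nonzero remainder).
No irreducible factor of degree ≤ 2 exists, so m is irreducible over GF(2).

Yes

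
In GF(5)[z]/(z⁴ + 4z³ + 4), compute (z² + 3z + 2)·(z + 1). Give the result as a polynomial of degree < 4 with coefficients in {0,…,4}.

z^3 + 4z^2 + 2

Multiply in GF(5)[z]: (z² + 3z + 2)·(z + 1) = z³ + 4z² + 2.
Reduced: z³ + 4z² + 2.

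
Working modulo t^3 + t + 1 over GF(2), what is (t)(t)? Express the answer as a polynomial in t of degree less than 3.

Multiply in GF(2)[t]: (t)·(t) = t^2.
Reduced: t^2.

t^2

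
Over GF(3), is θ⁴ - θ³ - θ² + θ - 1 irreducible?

Write f(θ) = θ⁴ - θ³ - θ² + θ - 1.
Check for roots in GF(3): f(0) = 2; f(1) = 2; f(2) = 2.
No roots, so no linear factors.
Monic irreducibles of degree 2 over GF(3): θ² + 1, θ² + θ - 1, θ² - θ - 1.
None of them divide f (all give nonzero remainder).
No irreducible factor of degree ≤ 2 exists, so f is irreducible over GF(3).

Yes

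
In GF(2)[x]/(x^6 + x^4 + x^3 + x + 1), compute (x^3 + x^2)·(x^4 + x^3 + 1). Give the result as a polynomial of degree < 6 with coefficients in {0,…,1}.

Multiply in GF(2)[x]: (x^3 + x^2)·(x^4 + x^3 + 1) = x^7 + x^5 + x^3 + x^2.
Reduce using x^6 ≡ x^4 + x^3 + x + 1 (mod x^6 + x^4 + x^3 + x + 1).
Reduced: x^4 + x^3 + x.

x^4 + x^3 + x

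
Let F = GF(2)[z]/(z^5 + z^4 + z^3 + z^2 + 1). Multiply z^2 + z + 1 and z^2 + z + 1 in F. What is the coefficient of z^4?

1

Multiply in GF(2)[z]: (z^2 + z + 1)·(z^2 + z + 1) = z^4 + z^2 + 1.
Reduced: z^4 + z^2 + 1.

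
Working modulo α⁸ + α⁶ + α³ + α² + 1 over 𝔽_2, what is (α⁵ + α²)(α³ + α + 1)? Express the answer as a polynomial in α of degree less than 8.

1

Multiply in 𝔽_2[α]: (α⁵ + α²)·(α³ + α + 1) = α⁸ + α⁶ + α³ + α².
Reduce using α⁸ ≡ α⁶ + α³ + α² + 1 (mod α⁸ + α⁶ + α³ + α² + 1).
Reduced: 1.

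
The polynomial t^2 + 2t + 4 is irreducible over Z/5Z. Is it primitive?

Write f(t) = t^2 + 2t + 4.
|GF(5^2)^×| = 5^2 − 1 = 24. Prime factorization: 24 = 2^3·3.
f is primitive ⇔ t has order 24 in GF(5)[t]/(f), i.e. t^(24/q) ≠ 1 for each prime q | 24.
t^(12) mod f = 1
t^(8) mod f = 2t + 4.
Since t^(12) = 1, the order of t divides 12 < 24; not primitive.

No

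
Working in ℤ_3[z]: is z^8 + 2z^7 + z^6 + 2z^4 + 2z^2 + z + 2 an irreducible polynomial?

Write g(z) = z^8 + 2z^7 + z^6 + 2z^4 + 2z^2 + z + 2.
Check for roots in ℤ_3: g(0) = 2; g(1) = 2; g(2) = 2.
No roots, so no linear factors.
Monic irreducibles of degree 2 over GF(3): z^2 + 1, z^2 + z + 2, z^2 + 2z + 2.
None of them divide g (all give nonzero remainder).
Degree-3 irreducible divisors: test the 8 monic irreducibles of degree 3 over GF(3).
None of them divide g (all give nonzero remainder).
Degree-4 irreducible divisors: test the 18 monic irreducibles of degree 4 over GF(3).
None of them divide g (all give nonzero remainder).
No irreducible factor of degree ≤ 4 exists, so g is irreducible over GF(3).

Yes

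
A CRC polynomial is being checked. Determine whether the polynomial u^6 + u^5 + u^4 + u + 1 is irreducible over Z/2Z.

Yes

Write g(u) = u^6 + u^5 + u^4 + u + 1.
Check for roots in Z/2Z: g(0) = 1; g(1) = 1.
No roots, so no linear factors.
Monic irreducibles of degree 2 over GF(2): u^2 + u + 1.
None of them divide g (all give nonzero remainder).
Monic irreducibles of degree 3 over GF(2): u^3 + u + 1, u^3 + u^2 + 1.
None of them divide g (all give nonzero remainder).
No irreducible factor of degree ≤ 3 exists, so g is irreducible over GF(2).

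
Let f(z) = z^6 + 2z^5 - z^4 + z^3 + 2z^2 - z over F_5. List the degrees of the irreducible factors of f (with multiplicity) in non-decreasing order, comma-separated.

1, 1, 2, 2

Roots in F_5: f(0) = 0 → root; f(1) = 4; f(2) = 1; f(3) = 1; f(4) = 0 → root.
Linear factors from roots: (z), (z + 1).
Complete factorization: f(z) = (z)·(z + 1)·(z^2 + 2z - 1)·(z^2 - z + 1).
Factor degrees with multiplicity: 1 + 1 + 2 + 2 = 6.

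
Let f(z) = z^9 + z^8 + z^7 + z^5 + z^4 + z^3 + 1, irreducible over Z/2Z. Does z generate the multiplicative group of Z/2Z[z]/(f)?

|GF(2^9)^×| = 2^9 − 1 = 511. Prime factorization: 511 = 7·73.
f is primitive ⇔ z has order 511 in GF(2)[z]/(f), i.e. z^(511/q) ≠ 1 for each prime q | 511.
z^(73) mod f = z^5 + z^4.
z^(7) mod f = z^7.
None equal 1, so z has full order 511; f is primitive.

Yes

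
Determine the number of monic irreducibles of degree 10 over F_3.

The number of monic irreducibles of degree 10 over GF(3) is (1/10)·Σ_{d∣10} μ(10/d) 3^d.
Divisors of 10: 1, 2, 5, 10; μ(10/d) for each: 1, -1, -1, 1.
Σ = 3^1 − 3^2 − 3^5 + 3^10 = 58800.
N = 58800/10 = 5880.

5880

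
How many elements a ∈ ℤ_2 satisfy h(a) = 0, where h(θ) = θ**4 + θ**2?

Evaluate at each of the 2 elements of ℤ_2:
h(0) = 0 → root; h(1) = 0 → root.
Roots: {0, 1}.

2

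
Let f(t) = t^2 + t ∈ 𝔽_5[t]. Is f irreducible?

Check for roots in 𝔽_5: f(0) = 0 → root; f(1) = 2; f(2) = 1; f(3) = 2; f(4) = 0 → root.
f(0) = 0, so (t) divides f(t); f is reducible.

No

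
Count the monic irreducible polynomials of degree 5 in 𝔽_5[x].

x^(5^5) − x is the product of all monic irreducibles of degree dividing 5; Möbius inversion gives N = (1/5) Σ μ(5/d)·5^d.
Divisors of 5: 1, 5; μ(5/d) for each: -1, 1.
Σ = − 5^1 + 5^5 = 3120.
N = 3120/5 = 624.

624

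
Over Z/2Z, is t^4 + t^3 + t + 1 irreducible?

Write h(t) = t^4 + t^3 + t + 1.
Check for roots in Z/2Z: h(0) = 1; h(1) = 0 → root.
h(1) = 0, so (t − 1) divides h(t); h is reducible.

No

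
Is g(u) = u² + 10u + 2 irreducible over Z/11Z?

No

Check each element of Z/11Z for a root: g(0)=2, g(1)=2, g(2)=4, g(3)=8, g(4)=3, g(5)=0, g(6)=10, g(7)=0, g(8)=3, g(9)=8, g(10)=4.
g(5) = 0, so (u − 5) divides g(u); g is reducible.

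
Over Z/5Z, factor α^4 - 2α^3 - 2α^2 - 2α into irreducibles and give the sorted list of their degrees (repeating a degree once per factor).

1, 1, 2

Write h(α) = α^4 - 2α^3 - 2α^2 - 2α.
Roots in Z/5Z: h(0) = 0 → root; h(1) = 0 → root; h(2) = 3; h(3) = 3; h(4) = 3.
Linear factors from roots: (α), (α - 1).
Complete factorization: h(α) = (α)·(α - 1)·(α^2 - α + 2).
Factor degrees with multiplicity: 1 + 1 + 2 = 4.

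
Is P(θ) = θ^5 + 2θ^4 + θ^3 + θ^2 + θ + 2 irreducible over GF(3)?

Yes

Check for roots in GF(3): P(0) = 2; P(1) = 2; P(2) = 2.
No roots, so no linear factors.
Monic irreducibles of degree 2 over GF(3): θ^2 + 1, θ^2 + θ + 2, θ^2 + 2θ + 2.
None of them divide P (all give nonzero remainder).
No irreducible factor of degree ≤ 2 exists, so P is irreducible over GF(3).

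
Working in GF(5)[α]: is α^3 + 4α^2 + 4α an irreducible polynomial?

Write h(α) = α^3 + 4α^2 + 4α.
Check for roots in GF(5): h(0) = 0 → root; h(1) = 4; h(2) = 2; h(3) = 0 → root; h(4) = 4.
h(0) = 0, so (α) divides h(α); h is reducible.

No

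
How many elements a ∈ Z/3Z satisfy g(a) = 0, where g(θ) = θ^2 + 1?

Evaluate at each of the 3 elements of Z/3Z:
g(0) = 1; g(1) = 2; g(2) = 2.
No element is a root.

0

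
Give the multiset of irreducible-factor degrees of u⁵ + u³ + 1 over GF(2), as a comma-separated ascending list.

Write g(u) = u⁵ + u³ + 1.
Roots in GF(2): g(0) = 1; g(1) = 1.
Complete factorization: g(u) = (u⁵ + u³ + 1).
Factor degrees with multiplicity: 5 = 5.

5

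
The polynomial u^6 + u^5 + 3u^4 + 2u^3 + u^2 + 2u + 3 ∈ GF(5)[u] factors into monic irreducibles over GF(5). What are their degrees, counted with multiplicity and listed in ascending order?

Write h(u) = u^6 + u^5 + 3u^4 + 2u^3 + u^2 + 2u + 3.
Roots in GF(5): h(0) = 3; h(1) = 3; h(2) = 1; h(3) = 2; h(4) = 3.
Complete factorization: h(u) = (u^2 + 3)·(u^4 + u^3 + 4u + 1).
Factor degrees with multiplicity: 2 + 4 = 6.

2, 4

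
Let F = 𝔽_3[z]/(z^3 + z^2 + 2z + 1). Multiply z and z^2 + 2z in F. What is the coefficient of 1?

Multiply in 𝔽_3[z]: (z)·(z^2 + 2z) = z^3 + 2z^2.
Reduce using z^3 ≡ 2z^2 + z + 2 (mod z^3 + z^2 + 2z + 1).
Reduced: z^2 + z + 2.

2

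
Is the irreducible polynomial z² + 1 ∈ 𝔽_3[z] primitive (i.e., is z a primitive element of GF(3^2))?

No

Write f(z) = z² + 1.
|GF(3^2)^×| = 3^2 − 1 = 8. Prime factorization: 8 = 2^3.
f is primitive ⇔ z has order 8 in GF(3)[z]/(f), i.e. z^(8/q) ≠ 1 for each prime q | 8.
z^(4) mod f = 1
Since z^(4) = 1, the order of z divides 4 < 8; not primitive.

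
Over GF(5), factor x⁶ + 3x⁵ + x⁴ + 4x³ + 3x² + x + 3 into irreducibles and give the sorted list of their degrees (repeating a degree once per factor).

Write g(x) = x⁶ + 3x⁵ + x⁴ + 4x³ + 3x² + x + 3.
Roots in GF(5): g(0) = 3; g(1) = 1; g(2) = 0 → root; g(3) = 0 → root; g(4) = 0 → root.
Linear factors from roots: (x + 3), (x + 2), (x + 1).
Complete factorization: g(x) = (x + 1)·(x + 2)·(x + 3)^2·(x² + 4x + 1).
Factor degrees with multiplicity: 1 + 1 + 1 + 1 + 2 = 6.

1, 1, 1, 1, 2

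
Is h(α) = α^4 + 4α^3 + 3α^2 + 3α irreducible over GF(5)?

No

Check for roots in GF(5): h(0) = 0 → root; h(1) = 1; h(2) = 1; h(3) = 0 → root; h(4) = 2.
h(0) = 0, so (α) divides h(α); h is reducible.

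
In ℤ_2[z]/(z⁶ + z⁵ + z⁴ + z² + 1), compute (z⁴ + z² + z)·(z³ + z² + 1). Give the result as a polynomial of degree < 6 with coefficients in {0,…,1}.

z^4 + z^2

Multiply in ℤ_2[z]: (z⁴ + z² + z)·(z³ + z² + 1) = z⁷ + z⁶ + z⁵ + z⁴ + z³ + z² + z.
Reduce using z⁶ ≡ z⁵ + z⁴ + z² + 1 (mod z⁶ + z⁵ + z⁴ + z² + 1).
Reduced: z⁴ + z².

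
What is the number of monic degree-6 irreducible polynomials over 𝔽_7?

19544

The number of monic irreducibles of degree 6 over GF(7) is (1/6)·Σ_{d∣6} μ(6/d) 7^d.
Divisors of 6: 1, 2, 3, 6; μ(6/d) for each: 1, -1, -1, 1.
Σ = 7^1 − 7^2 − 7^3 + 7^6 = 117264.
N = 117264/6 = 19544.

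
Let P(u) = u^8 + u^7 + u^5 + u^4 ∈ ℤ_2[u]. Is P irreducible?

Check for roots in ℤ_2: P(0) = 0 → root; P(1) = 0 → root.
P(0) = 0, so (u) divides P(u); P is reducible.

No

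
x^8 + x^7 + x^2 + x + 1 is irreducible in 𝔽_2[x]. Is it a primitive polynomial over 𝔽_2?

Yes

Write f(x) = x^8 + x^7 + x^2 + x + 1.
|GF(2^8)^×| = 2^8 − 1 = 255. Prime factorization: 255 = 3·5·17.
f is primitive ⇔ x has order 255 in GF(2)[x]/(f), i.e. x^(255/q) ≠ 1 for each prime q | 255.
x^(85) mod f = x^7 + x^5 + x^3 + x.
x^(51) mod f = x^6 + x^5 + x^3 + x^2.
x^(15) mod f = x^7 + x^6 + x^5 + x^4 + x^2.
None equal 1, so x has full order 255; f is primitive.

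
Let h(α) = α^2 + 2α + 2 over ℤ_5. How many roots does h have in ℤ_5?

Evaluate at each of the 5 elements of ℤ_5:
h(0) = 2; h(1) = 0 → root; h(2) = 0 → root; h(3) = 2; h(4) = 1.
Roots: {1, 2}.

2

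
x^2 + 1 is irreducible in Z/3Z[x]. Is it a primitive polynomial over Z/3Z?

No

Write f(x) = x^2 + 1.
|GF(3^2)^×| = 3^2 − 1 = 8. Prime factorization: 8 = 2^3.
f is primitive ⇔ x has order 8 in GF(3)[x]/(f), i.e. x^(8/q) ≠ 1 for each prime q | 8.
x^(4) mod f = 1
Since x^(4) = 1, the order of x divides 4 < 8; not primitive.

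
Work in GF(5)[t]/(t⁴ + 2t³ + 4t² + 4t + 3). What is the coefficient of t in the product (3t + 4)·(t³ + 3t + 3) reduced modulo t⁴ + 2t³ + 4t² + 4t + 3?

4

Multiply in GF(5)[t]: (3t + 4)·(t³ + 3t + 3) = 3t⁴ + 4t³ + 4t² + t + 2.
Reduce using t⁴ ≡ 3t³ + t² + t + 2 (mod t⁴ + 2t³ + 4t² + 4t + 3).
Reduced: 3t³ + 2t² + 4t + 3.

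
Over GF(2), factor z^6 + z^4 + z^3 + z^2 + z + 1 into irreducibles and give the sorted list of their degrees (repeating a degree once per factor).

Write f(z) = z^6 + z^4 + z^3 + z^2 + z + 1.
Roots in GF(2): f(0) = 1; f(1) = 0 → root.
Linear factors from roots: (z + 1).
Complete factorization: f(z) = (z + 1)^2·(z^4 + z + 1).
Factor degrees with multiplicity: 1 + 1 + 4 = 6.

1, 1, 4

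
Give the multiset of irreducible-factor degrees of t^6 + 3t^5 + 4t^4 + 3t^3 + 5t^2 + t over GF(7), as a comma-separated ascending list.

1, 1, 4

Write f(t) = t^6 + 3t^5 + 4t^4 + 3t^3 + 5t^2 + t.
Linear factors from roots: (t), (t + 4).
Complete factorization: f(t) = (t)·(t + 4)·(t^4 + 6t^3 + t^2 + 6t + 2).
Factor degrees with multiplicity: 1 + 1 + 4 = 6.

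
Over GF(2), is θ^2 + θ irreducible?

Write f(θ) = θ^2 + θ.
Check for roots in GF(2): f(0) = 0 → root; f(1) = 0 → root.
f(0) = 0, so (θ) divides f(θ); f is reducible.

No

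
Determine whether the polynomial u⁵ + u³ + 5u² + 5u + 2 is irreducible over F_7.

Write g(u) = u⁵ + u³ + 5u² + 5u + 2.
Check for roots in F_7: g(0) = 2; g(1) = 0 → root; g(2) = 2; g(3) = 3; g(4) = 0 → root; g(5) = 0 → root; g(6) = 0 → root.
g(1) = 0, so (u − 1) divides g(u); g is reducible.

No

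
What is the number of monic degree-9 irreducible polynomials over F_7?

x^(7^9) − x is the product of all monic irreducibles of degree dividing 9; Möbius inversion gives N = (1/9) Σ μ(9/d)·7^d.
Divisors of 9: 1, 3, 9; μ(9/d) for each: 0, -1, 1.
Σ = − 7^3 + 7^9 = 40353264.
N = 40353264/9 = 4483696.

4483696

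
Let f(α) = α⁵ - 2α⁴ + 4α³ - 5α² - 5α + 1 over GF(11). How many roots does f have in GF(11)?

Evaluate at each of the 11 elements of GF(11):
f(0) = 1; f(1) = 5; f(2) = 3; f(3) = 9; f(4) = 9; f(5) = 4; f(6) = 9; f(7) = 8; f(8) = 8; f(9) = 5; f(10) = 5.
No element is a root.

0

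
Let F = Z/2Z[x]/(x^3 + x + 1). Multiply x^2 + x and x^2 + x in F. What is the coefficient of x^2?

0

Multiply in Z/2Z[x]: (x^2 + x)·(x^2 + x) = x^4 + x^2.
Reduce using x^3 ≡ x + 1 (mod x^3 + x + 1).
Reduced: x.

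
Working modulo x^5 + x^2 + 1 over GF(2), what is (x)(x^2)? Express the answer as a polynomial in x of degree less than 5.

Multiply in GF(2)[x]: (x)·(x^2) = x^3.
Reduced: x^3.

x^3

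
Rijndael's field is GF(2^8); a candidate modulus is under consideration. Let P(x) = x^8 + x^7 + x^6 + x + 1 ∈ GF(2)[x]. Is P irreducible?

Yes

Check for roots in GF(2): P(0) = 1; P(1) = 1.
No roots, so no linear factors.
Monic irreducibles of degree 2 over GF(2): x^2 + x + 1.
None of them divide P (all give nonzero remainder).
Monic irreducibles of degree 3 over GF(2): x^3 + x + 1, x^3 + x^2 + 1.
None of them divide P (all give nonzero remainder).
Monic irreducibles of degree 4 over GF(2): x^4 + x + 1, x^4 + x^3 + 1, x^4 + x^3 + x^2 + x + 1.
None of them divide P (all give nonzero remainder).
No irreducible factor of degree ≤ 4 exists, so P is irreducible over GF(2).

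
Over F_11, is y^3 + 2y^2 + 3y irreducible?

No

Write g(y) = y^3 + 2y^2 + 3y.
Check each element of F_11 for a root: g(0)=0, g(1)=6, g(2)=0, g(3)=10, g(4)=9, g(5)=3, g(6)=9, g(7)=0, g(8)=4, g(9)=5, g(10)=9.
g(0) = 0, so (y) divides g(y); g is reducible.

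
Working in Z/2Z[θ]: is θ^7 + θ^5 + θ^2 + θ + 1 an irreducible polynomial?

Yes

Write g(θ) = θ^7 + θ^5 + θ^2 + θ + 1.
Check for roots in Z/2Z: g(0) = 1; g(1) = 1.
No roots, so no linear factors.
Monic irreducibles of degree 2 over GF(2): θ^2 + θ + 1.
None of them divide g (all give nonzero remainder).
Monic irreducibles of degree 3 over GF(2): θ^3 + θ + 1, θ^3 + θ^2 + 1.
None of them divide g (all give nonzero remainder).
No irreducible factor of degree ≤ 3 exists, so g is irreducible over GF(2).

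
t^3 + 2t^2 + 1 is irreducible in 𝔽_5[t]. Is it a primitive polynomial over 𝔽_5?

No

Write f(t) = t^3 + 2t^2 + 1.
|GF(5^3)^×| = 5^3 − 1 = 124. Prime factorization: 124 = 2^2·31.
f is primitive ⇔ t has order 124 in GF(5)[t]/(f), i.e. t^(124/q) ≠ 1 for each prime q | 124.
t^(62) mod f = 1
t^(4) mod f = 4t^2 + 4t + 2.
Since t^(62) = 1, the order of t divides 62 < 124; not primitive.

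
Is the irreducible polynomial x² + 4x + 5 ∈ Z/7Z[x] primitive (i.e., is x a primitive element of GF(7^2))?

Yes

Write f(x) = x² + 4x + 5.
|GF(7^2)^×| = 7^2 − 1 = 48. Prime factorization: 48 = 2^4·3.
f is primitive ⇔ x has order 48 in GF(7)[x]/(f), i.e. x^(48/q) ≠ 1 for each prime q | 48.
x^(24) mod f = 6.
x^(16) mod f = 4.
None equal 1, so x has full order 48; f is primitive.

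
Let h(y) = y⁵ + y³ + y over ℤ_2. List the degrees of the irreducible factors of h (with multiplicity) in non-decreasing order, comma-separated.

Roots in ℤ_2: h(0) = 0 → root; h(1) = 1.
Linear factors from roots: (y).
Complete factorization: h(y) = (y)·(y² + y + 1)^2.
Factor degrees with multiplicity: 1 + 2 + 2 = 5.

1, 2, 2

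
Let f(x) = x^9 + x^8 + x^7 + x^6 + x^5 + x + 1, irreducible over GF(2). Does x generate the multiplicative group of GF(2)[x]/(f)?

Yes

|GF(2^9)^×| = 2^9 − 1 = 511. Prime factorization: 511 = 7·73.
f is primitive ⇔ x has order 511 in GF(2)[x]/(f), i.e. x^(511/q) ≠ 1 for each prime q | 511.
x^(73) mod f = x^7 + x^6 + x^3 + 1.
x^(7) mod f = x^7.
None equal 1, so x has full order 511; f is primitive.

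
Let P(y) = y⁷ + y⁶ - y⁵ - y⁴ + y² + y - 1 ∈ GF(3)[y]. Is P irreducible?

Yes

Check for roots in GF(3): P(0) = 2; P(1) = 1; P(2) = 2.
No roots, so no linear factors.
Monic irreducibles of degree 2 over GF(3): y² + 1, y² + y - 1, y² - y - 1.
None of them divide P (all give nonzero remainder).
Degree-3 irreducible divisors: test the 8 monic irreducibles of degree 3 over GF(3).
None of them divide P (all give nonzero remainder).
No irreducible factor of degree ≤ 3 exists, so P is irreducible over GF(3).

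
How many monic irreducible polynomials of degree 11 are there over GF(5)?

4438920

The number of monic irreducibles of degree 11 over GF(5) is (1/11)·Σ_{d∣11} μ(11/d) 5^d.
Divisors of 11: 1, 11; μ(11/d) for each: -1, 1.
Σ = − 5^1 + 5^11 = 48828120.
N = 48828120/11 = 4438920.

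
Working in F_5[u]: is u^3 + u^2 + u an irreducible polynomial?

No

Write g(u) = u^3 + u^2 + u.
Check for roots in F_5: g(0) = 0 → root; g(1) = 3; g(2) = 4; g(3) = 4; g(4) = 4.
g(0) = 0, so (u) divides g(u); g is reducible.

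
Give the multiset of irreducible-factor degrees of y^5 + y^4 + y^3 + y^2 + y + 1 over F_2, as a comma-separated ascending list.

1, 2, 2

Write g(y) = y^5 + y^4 + y^3 + y^2 + y + 1.
Roots in F_2: g(0) = 1; g(1) = 0 → root.
Linear factors from roots: (y + 1).
Complete factorization: g(y) = (y + 1)·(y^2 + y + 1)^2.
Factor degrees with multiplicity: 1 + 2 + 2 = 5.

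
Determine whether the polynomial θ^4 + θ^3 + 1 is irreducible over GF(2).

Yes

Write g(θ) = θ^4 + θ^3 + 1.
Check for roots in GF(2): g(0) = 1; g(1) = 1.
No roots, so no linear factors.
Monic irreducibles of degree 2 over GF(2): θ^2 + θ + 1.
None of them divide g (all give nonzero remainder).
No irreducible factor of degree ≤ 2 exists, so g is irreducible over GF(2).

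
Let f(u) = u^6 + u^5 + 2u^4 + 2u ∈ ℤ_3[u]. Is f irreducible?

No

Check for roots in ℤ_3: f(0) = 0 → root; f(1) = 0 → root; f(2) = 0 → root.
f(0) = 0, so (u) divides f(u); f is reducible.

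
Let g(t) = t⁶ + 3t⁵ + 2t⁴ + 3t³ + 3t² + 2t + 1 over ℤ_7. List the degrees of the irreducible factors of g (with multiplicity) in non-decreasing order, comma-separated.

3, 3

Complete factorization: g(t) = (t³ - t + 2)·(t³ + 3t² + 3t - 3).
Factor degrees with multiplicity: 3 + 3 = 6.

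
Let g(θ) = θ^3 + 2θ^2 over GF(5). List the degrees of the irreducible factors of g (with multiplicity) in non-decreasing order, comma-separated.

Roots in GF(5): g(0) = 0 → root; g(1) = 3; g(2) = 1; g(3) = 0 → root; g(4) = 1.
Linear factors from roots: (θ), (θ + 2).
Complete factorization: g(θ) = (θ + 2)·(θ)^2.
Factor degrees with multiplicity: 1 + 1 + 1 = 3.

1, 1, 1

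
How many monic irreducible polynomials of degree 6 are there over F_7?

By the necklace-counting formula, N_7(6) = (1/6) Σ_{d|6} μ(6/d)·7^d.
Divisors of 6: 1, 2, 3, 6; μ(6/d) for each: 1, -1, -1, 1.
Σ = 7^1 − 7^2 − 7^3 + 7^6 = 117264.
N = 117264/6 = 19544.

19544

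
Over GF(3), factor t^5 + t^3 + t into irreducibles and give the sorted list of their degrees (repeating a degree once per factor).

1, 1, 1, 1, 1

Write f(t) = t^5 + t^3 + t.
Roots in GF(3): f(0) = 0 → root; f(1) = 0 → root; f(2) = 0 → root.
Linear factors from roots: (t), (t + 2), (t + 1).
Complete factorization: f(t) = (t)·(t + 1)^2·(t + 2)^2.
Factor degrees with multiplicity: 1 + 1 + 1 + 1 + 1 = 5.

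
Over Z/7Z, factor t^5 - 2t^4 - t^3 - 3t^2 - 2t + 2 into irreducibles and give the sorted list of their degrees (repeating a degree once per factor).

Write f(t) = t^5 - 2t^4 - t^3 - 3t^2 - 2t + 2.
Complete factorization: f(t) = (t^5 - 2t^4 - t^3 - 3t^2 - 2t + 2).
Factor degrees with multiplicity: 5 = 5.

5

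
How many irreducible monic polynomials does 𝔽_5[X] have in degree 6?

By the necklace-counting formula, N_5(6) = (1/6) Σ_{d|6} μ(6/d)·5^d.
Divisors of 6: 1, 2, 3, 6; μ(6/d) for each: 1, -1, -1, 1.
Σ = 5^1 − 5^2 − 5^3 + 5^6 = 15480.
N = 15480/6 = 2580.

2580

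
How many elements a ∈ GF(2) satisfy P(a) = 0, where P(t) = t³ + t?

Evaluate at each of the 2 elements of GF(2):
P(0) = 0 → root; P(1) = 0 → root.
Roots: {0, 1}.

2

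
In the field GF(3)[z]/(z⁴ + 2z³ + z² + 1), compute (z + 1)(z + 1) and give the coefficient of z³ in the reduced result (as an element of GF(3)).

Multiply in GF(3)[z]: (z + 1)·(z + 1) = z² + 2z + 1.
Reduced: z² + 2z + 1.

0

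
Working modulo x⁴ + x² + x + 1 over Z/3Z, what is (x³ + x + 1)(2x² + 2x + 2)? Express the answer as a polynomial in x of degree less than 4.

Multiply in Z/3Z[x]: (x³ + x + 1)·(2x² + 2x + 2) = 2x⁵ + 2x⁴ + x³ + x² + x + 2.
Reduce using x⁴ ≡ 2x² + 2x + 2 (mod x⁴ + x² + x + 1).
Reduced: 2x³.

2x^3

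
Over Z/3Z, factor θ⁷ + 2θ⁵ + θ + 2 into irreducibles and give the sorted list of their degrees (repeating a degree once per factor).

1, 1, 2, 3

Write h(θ) = θ⁷ + 2θ⁵ + θ + 2.
Roots in Z/3Z: h(0) = 2; h(1) = 0 → root; h(2) = 1.
Linear factors from roots: (θ + 2).
Complete factorization: h(θ) = (θ + 2)^2·(θ² + θ + 2)·(θ³ + θ² + 2θ + 1).
Factor degrees with multiplicity: 1 + 1 + 2 + 3 = 7.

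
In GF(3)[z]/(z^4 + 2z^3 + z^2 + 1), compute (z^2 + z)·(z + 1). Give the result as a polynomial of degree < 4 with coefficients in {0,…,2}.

Multiply in GF(3)[z]: (z^2 + z)·(z + 1) = z^3 + 2z^2 + z.
Reduced: z^3 + 2z^2 + z.

z^3 + 2z^2 + z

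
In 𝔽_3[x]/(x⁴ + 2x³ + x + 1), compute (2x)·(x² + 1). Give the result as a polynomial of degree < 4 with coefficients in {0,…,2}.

Multiply in 𝔽_3[x]: (2x)·(x² + 1) = 2x³ + 2x.
Reduced: 2x³ + 2x.

2x^3 + 2x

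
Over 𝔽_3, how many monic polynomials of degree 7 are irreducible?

312

Gauss's count: N_{3}(7) = (1/7) Σ_{d|7} μ(7/d)·3^d.
Divisors of 7: 1, 7; μ(7/d) for each: -1, 1.
Σ = − 3^1 + 3^7 = 2184.
N = 2184/7 = 312.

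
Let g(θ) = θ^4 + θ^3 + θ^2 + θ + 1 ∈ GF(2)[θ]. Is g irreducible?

Check for roots in GF(2): g(0) = 1; g(1) = 1.
No roots, so no linear factors.
Monic irreducibles of degree 2 over GF(2): θ^2 + θ + 1.
None of them divide g (all give nonzero remainder).
No irreducible factor of degree ≤ 2 exists, so g is irreducible over GF(2).

Yes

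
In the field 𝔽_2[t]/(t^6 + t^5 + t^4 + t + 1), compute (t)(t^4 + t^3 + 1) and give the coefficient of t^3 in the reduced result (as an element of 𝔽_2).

0

Multiply in 𝔽_2[t]: (t)·(t^4 + t^3 + 1) = t^5 + t^4 + t.
Reduced: t^5 + t^4 + t.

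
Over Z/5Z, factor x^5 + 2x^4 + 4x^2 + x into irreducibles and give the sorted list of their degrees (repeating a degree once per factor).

Write g(x) = x^5 + 2x^4 + 4x^2 + x.
Roots in Z/5Z: g(0) = 0 → root; g(1) = 3; g(2) = 2; g(3) = 4; g(4) = 4.
Linear factors from roots: (x).
Complete factorization: g(x) = (x)·(x^2 + 2)·(x^2 + 2x + 3).
Factor degrees with multiplicity: 1 + 2 + 2 = 5.

1, 2, 2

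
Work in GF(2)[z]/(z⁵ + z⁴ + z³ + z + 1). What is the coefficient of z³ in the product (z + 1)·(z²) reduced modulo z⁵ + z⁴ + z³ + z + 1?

1

Multiply in GF(2)[z]: (z + 1)·(z²) = z³ + z².
Reduced: z³ + z².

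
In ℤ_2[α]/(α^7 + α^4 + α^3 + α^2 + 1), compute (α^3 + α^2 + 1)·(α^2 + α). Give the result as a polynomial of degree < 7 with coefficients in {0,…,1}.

α^5 + α^3 + α^2 + α

Multiply in ℤ_2[α]: (α^3 + α^2 + 1)·(α^2 + α) = α^5 + α^3 + α^2 + α.
Reduced: α^5 + α^3 + α^2 + α.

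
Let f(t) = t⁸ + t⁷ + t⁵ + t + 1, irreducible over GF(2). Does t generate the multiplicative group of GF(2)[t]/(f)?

|GF(2^8)^×| = 2^8 − 1 = 255. Prime factorization: 255 = 3·5·17.
f is primitive ⇔ t has order 255 in GF(2)[t]/(f), i.e. t^(255/q) ≠ 1 for each prime q | 255.
t^(85) mod f = 1
t^(51) mod f = t⁶ + t⁴ + t³ + t.
t^(15) mod f = t⁵ + t⁴ + t³.
Since t^(85) = 1, the order of t divides 85 < 255; not primitive.

No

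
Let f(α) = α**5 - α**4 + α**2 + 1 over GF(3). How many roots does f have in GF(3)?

Evaluate at each of the 3 elements of GF(3):
f(0) = 1; f(1) = 2; f(2) = 0 → root.
Roots: {2}.

1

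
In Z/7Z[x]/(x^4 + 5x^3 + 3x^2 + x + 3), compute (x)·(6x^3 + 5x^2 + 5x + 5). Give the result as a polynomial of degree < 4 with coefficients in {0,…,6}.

Multiply in Z/7Z[x]: (x)·(6x^3 + 5x^2 + 5x + 5) = 6x^4 + 5x^3 + 5x^2 + 5x.
Reduce using x^4 ≡ 2x^3 + 4x^2 + 6x + 4 (mod x^4 + 5x^3 + 3x^2 + x + 3).
Reduced: 3x^3 + x^2 + 6x + 3.

3x^3 + x^2 + 6x + 3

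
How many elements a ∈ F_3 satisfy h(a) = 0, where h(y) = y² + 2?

Evaluate at each of the 3 elements of F_3:
h(0) = 2; h(1) = 0 → root; h(2) = 0 → root.
Roots: {1, 2}.

2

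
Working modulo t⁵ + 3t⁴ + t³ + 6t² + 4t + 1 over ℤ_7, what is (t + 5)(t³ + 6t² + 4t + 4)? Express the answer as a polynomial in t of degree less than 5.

t^4 + 4t^3 + 6t^2 + 3t + 6

Multiply in ℤ_7[t]: (t + 5)·(t³ + 6t² + 4t + 4) = t⁴ + 4t³ + 6t² + 3t + 6.
Reduced: t⁴ + 4t³ + 6t² + 3t + 6.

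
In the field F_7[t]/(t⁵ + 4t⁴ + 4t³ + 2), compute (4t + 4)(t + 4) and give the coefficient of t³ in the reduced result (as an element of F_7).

0

Multiply in F_7[t]: (4t + 4)·(t + 4) = 4t² + 6t + 2.
Reduced: 4t² + 6t + 2.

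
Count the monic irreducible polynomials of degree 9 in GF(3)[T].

Gauss's count: N_{3}(9) = (1/9) Σ_{d|9} μ(9/d)·3^d.
Divisors of 9: 1, 3, 9; μ(9/d) for each: 0, -1, 1.
Σ = − 3^3 + 3^9 = 19656.
N = 19656/9 = 2184.

2184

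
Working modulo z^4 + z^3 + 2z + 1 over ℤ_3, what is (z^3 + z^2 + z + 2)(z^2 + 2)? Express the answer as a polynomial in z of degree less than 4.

Multiply in ℤ_3[z]: (z^3 + z^2 + z + 2)·(z^2 + 2) = z^5 + z^4 + z^2 + 2z + 1.
Reduce using z^4 ≡ 2z^3 + z + 2 (mod z^4 + z^3 + 2z + 1).
Reduced: 2z^2 + z + 1.

2z^2 + z + 1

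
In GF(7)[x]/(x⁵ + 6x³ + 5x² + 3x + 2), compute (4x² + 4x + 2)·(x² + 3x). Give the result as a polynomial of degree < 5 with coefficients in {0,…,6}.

4x^4 + 2x^3 + 6x

Multiply in GF(7)[x]: (4x² + 4x + 2)·(x² + 3x) = 4x⁴ + 2x³ + 6x.
Reduced: 4x⁴ + 2x³ + 6x.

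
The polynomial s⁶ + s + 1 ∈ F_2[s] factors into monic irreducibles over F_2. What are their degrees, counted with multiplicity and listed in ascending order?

Write h(s) = s⁶ + s + 1.
Roots in F_2: h(0) = 1; h(1) = 1.
Complete factorization: h(s) = (s⁶ + s + 1).
Factor degrees with multiplicity: 6 = 6.

6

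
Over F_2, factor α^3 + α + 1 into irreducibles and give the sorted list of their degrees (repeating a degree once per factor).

Write h(α) = α^3 + α + 1.
Roots in F_2: h(0) = 1; h(1) = 1.
Complete factorization: h(α) = (α^3 + α + 1).
Factor degrees with multiplicity: 3 = 3.

3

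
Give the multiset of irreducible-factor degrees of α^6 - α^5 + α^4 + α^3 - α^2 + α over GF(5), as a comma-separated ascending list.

Write f(α) = α^6 - α^5 + α^4 + α^3 - α^2 + α.
Roots in GF(5): f(0) = 0 → root; f(1) = 2; f(2) = 4; f(3) = 3; f(4) = 0 → root.
Linear factors from roots: (α), (α + 1).
Complete factorization: f(α) = (α)·(α + 1)·(α^2 - α + 1)^2.
Factor degrees with multiplicity: 1 + 1 + 2 + 2 = 6.

1, 1, 2, 2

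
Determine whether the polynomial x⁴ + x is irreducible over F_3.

Write g(x) = x⁴ + x.
Check for roots in F_3: g(0) = 0 → root; g(1) = 2; g(2) = 0 → root.
g(0) = 0, so (x) divides g(x); g is reducible.

No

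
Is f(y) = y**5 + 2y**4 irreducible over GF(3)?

No

Check for roots in GF(3): f(0) = 0 → root; f(1) = 0 → root; f(2) = 1.
f(0) = 0, so (y) divides f(y); f is reducible.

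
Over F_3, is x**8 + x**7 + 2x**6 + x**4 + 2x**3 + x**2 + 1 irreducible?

Write P(x) = x**8 + x**7 + 2x**6 + x**4 + 2x**3 + x**2 + 1.
Check for roots in F_3: P(0) = 1; P(1) = 0 → root; P(2) = 0 → root.
P(1) = 0, so (x − 1) divides P(x); P is reducible.

No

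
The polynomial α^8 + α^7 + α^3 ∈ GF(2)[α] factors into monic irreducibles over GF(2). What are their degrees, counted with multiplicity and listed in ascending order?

1, 1, 1, 2, 3

Write g(α) = α^8 + α^7 + α^3.
Roots in GF(2): g(0) = 0 → root; g(1) = 1.
Linear factors from roots: (α).
Complete factorization: g(α) = (α)^3·(α^2 + α + 1)·(α^3 + α + 1).
Factor degrees with multiplicity: 1 + 1 + 1 + 2 + 3 = 8.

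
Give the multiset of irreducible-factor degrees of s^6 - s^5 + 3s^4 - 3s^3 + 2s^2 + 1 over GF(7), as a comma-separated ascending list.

6

Write g(s) = s^6 - s^5 + 3s^4 - 3s^3 + 2s^2 + 1.
Complete factorization: g(s) = (s^6 - s^5 + 3s^4 - 3s^3 + 2s^2 + 1).
Factor degrees with multiplicity: 6 = 6.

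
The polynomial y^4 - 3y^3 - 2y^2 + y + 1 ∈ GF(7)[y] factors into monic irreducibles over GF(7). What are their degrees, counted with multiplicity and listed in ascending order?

1, 3

Write g(y) = y^4 - 3y^3 - 2y^2 + y + 1.
Linear factors from roots: (y - 3).
Complete factorization: g(y) = (y - 3)·(y^3 - 2y + 2).
Factor degrees with multiplicity: 1 + 3 = 4.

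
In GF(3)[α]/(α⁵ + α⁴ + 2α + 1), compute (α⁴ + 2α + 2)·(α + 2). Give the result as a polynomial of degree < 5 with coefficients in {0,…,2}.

α^4 + 2α^2 + α

Multiply in GF(3)[α]: (α⁴ + 2α + 2)·(α + 2) = α⁵ + 2α⁴ + 2α² + 1.
Reduce using α⁵ ≡ 2α⁴ + α + 2 (mod α⁵ + α⁴ + 2α + 1).
Reduced: α⁴ + 2α² + α.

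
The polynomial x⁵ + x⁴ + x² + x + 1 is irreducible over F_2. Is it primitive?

Yes

Write f(x) = x⁵ + x⁴ + x² + x + 1.
|GF(2^5)^×| = 2^5 − 1 = 31. Prime factorization: 31 = 31.
f is primitive ⇔ x has order 31 in GF(2)[x]/(f), i.e. x^(31/q) ≠ 1 for each prime q | 31.
x^(1) mod f = x.
None equal 1, so x has full order 31; f is primitive.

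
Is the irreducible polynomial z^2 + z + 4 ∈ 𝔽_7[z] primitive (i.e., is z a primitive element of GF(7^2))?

Write f(z) = z^2 + z + 4.
|GF(7^2)^×| = 7^2 − 1 = 48. Prime factorization: 48 = 2^4·3.
f is primitive ⇔ z has order 48 in GF(7)[z]/(f), i.e. z^(48/q) ≠ 1 for each prime q | 48.
z^(24) mod f = 1
z^(16) mod f = 2.
Since z^(24) = 1, the order of z divides 24 < 48; not primitive.

No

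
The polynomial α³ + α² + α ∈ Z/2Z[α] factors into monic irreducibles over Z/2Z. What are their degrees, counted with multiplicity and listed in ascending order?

1, 2

Write h(α) = α³ + α² + α.
Roots in Z/2Z: h(0) = 0 → root; h(1) = 1.
Linear factors from roots: (α).
Complete factorization: h(α) = (α)·(α² + α + 1).
Factor degrees with multiplicity: 1 + 2 = 3.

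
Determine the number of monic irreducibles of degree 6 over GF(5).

2580

By the necklace-counting formula, N_5(6) = (1/6) Σ_{d|6} μ(6/d)·5^d.
Divisors of 6: 1, 2, 3, 6; μ(6/d) for each: 1, -1, -1, 1.
Σ = 5^1 − 5^2 − 5^3 + 5^6 = 15480.
N = 15480/6 = 2580.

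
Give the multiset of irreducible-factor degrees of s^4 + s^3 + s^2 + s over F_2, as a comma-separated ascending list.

1, 1, 1, 1

Write h(s) = s^4 + s^3 + s^2 + s.
Roots in F_2: h(0) = 0 → root; h(1) = 0 → root.
Linear factors from roots: (s), (s + 1).
Complete factorization: h(s) = (s)·(s + 1)^3.
Factor degrees with multiplicity: 1 + 1 + 1 + 1 = 4.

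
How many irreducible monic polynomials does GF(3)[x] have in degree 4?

x^(3^4) − x is the product of all monic irreducibles of degree dividing 4; Möbius inversion gives N = (1/4) Σ μ(4/d)·3^d.
Divisors of 4: 1, 2, 4; μ(4/d) for each: 0, -1, 1.
Σ = − 3^2 + 3^4 = 72.
N = 72/4 = 18.

18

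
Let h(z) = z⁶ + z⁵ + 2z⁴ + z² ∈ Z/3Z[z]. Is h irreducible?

Check for roots in Z/3Z: h(0) = 0 → root; h(1) = 2; h(2) = 0 → root.
h(0) = 0, so (z) divides h(z); h is reducible.

No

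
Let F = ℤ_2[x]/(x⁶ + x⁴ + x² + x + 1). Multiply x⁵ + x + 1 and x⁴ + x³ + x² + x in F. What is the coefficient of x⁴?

Multiply in ℤ_2[x]: (x⁵ + x + 1)·(x⁴ + x³ + x² + x) = x⁹ + x⁸ + x⁷ + x⁶ + x⁵ + x.
Reduce using x⁶ ≡ x⁴ + x² + x + 1 (mod x⁶ + x⁴ + x² + x + 1).
Reduced: x² + x.

0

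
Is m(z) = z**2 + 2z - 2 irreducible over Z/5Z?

Check for roots in Z/5Z: m(0) = 3; m(1) = 1; m(2) = 1; m(3) = 3; m(4) = 2.
No roots. A degree-2 polynomial over a field with no linear factor is irreducible.

Yes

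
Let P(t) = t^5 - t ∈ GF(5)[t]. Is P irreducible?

No

Check for roots in GF(5): P(0) = 0 → root; P(1) = 0 → root; P(2) = 0 → root; P(3) = 0 → root; P(4) = 0 → root.
P(0) = 0, so (t) divides P(t); P is reducible.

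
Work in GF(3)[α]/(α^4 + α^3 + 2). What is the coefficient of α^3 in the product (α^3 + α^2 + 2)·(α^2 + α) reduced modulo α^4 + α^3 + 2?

Multiply in GF(3)[α]: (α^3 + α^2 + 2)·(α^2 + α) = α^5 + 2α^4 + α^3 + 2α^2 + 2α.
Reduce using α^4 ≡ 2α^3 + 1 (mod α^4 + α^3 + 2).
Reduced: 2α^2 + 1.

0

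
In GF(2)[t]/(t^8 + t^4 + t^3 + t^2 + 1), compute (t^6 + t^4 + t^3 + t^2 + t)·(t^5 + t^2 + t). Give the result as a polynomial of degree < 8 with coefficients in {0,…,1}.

Multiply in GF(2)[t]: (t^6 + t^4 + t^3 + t^2 + t)·(t^5 + t^2 + t) = t^11 + t^9 + t^2.
Reduce using t^8 ≡ t^4 + t^3 + t^2 + 1 (mod t^8 + t^4 + t^3 + t^2 + 1).
Reduced: t^7 + t^6 + t^4 + t^2 + t.

t^7 + t^6 + t^4 + t^2 + t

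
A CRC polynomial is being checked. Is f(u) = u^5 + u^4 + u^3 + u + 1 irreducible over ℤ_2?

Yes

Check for roots in ℤ_2: f(0) = 1; f(1) = 1.
No roots, so no linear factors.
Monic irreducibles of degree 2 over GF(2): u^2 + u + 1.
None of them divide f (all give nonzero remainder).
No irreducible factor of degree ≤ 2 exists, so f is irreducible over GF(2).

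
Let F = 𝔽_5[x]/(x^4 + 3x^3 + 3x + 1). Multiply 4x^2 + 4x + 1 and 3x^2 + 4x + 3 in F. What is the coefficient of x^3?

2

Multiply in 𝔽_5[x]: (4x^2 + 4x + 1)·(3x^2 + 4x + 3) = 2x^4 + 3x^3 + x^2 + x + 3.
Reduce using x^4 ≡ 2x^3 + 2x + 4 (mod x^4 + 3x^3 + 3x + 1).
Reduced: 2x^3 + x^2 + 1.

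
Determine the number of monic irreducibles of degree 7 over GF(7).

Gauss's count: N_{7}(7) = (1/7) Σ_{d|7} μ(7/d)·7^d.
Divisors of 7: 1, 7; μ(7/d) for each: -1, 1.
Σ = − 7^1 + 7^7 = 823536.
N = 823536/7 = 117648.

117648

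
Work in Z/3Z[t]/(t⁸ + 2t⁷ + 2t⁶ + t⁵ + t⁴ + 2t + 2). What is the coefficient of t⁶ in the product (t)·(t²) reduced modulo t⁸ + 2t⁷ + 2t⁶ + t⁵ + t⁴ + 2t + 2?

Multiply in Z/3Z[t]: (t)·(t²) = t³.
Reduced: t³.

0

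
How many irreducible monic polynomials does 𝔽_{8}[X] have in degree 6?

The number of monic irreducibles of degree 6 over GF(8) is (1/6)·Σ_{d∣6} μ(6/d) 8^d.
Divisors of 6: 1, 2, 3, 6; μ(6/d) for each: 1, -1, -1, 1.
Σ = 8^1 − 8^2 − 8^3 + 8^6 = 261576.
N = 261576/6 = 43596.

43596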